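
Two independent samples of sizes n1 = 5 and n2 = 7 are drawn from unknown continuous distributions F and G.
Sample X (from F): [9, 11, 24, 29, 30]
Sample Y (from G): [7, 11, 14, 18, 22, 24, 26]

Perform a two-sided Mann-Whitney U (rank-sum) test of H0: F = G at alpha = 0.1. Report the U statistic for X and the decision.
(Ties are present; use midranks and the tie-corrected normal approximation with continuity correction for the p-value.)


Step 1: Combine and sort all 12 observations; assign midranks.
sorted (value, group): (7,Y), (9,X), (11,X), (11,Y), (14,Y), (18,Y), (22,Y), (24,X), (24,Y), (26,Y), (29,X), (30,X)
ranks: 7->1, 9->2, 11->3.5, 11->3.5, 14->5, 18->6, 22->7, 24->8.5, 24->8.5, 26->10, 29->11, 30->12
Step 2: Rank sum for X: R1 = 2 + 3.5 + 8.5 + 11 + 12 = 37.
Step 3: U_X = R1 - n1(n1+1)/2 = 37 - 5*6/2 = 37 - 15 = 22.
       U_Y = n1*n2 - U_X = 35 - 22 = 13.
Step 4: Ties are present, so use the tie-corrected normal approximation (with continuity correction) for the p-value.
Step 5: p-value = 0.514478; compare to alpha = 0.1. fail to reject H0.

U_X = 22, p = 0.514478, fail to reject H0 at alpha = 0.1.


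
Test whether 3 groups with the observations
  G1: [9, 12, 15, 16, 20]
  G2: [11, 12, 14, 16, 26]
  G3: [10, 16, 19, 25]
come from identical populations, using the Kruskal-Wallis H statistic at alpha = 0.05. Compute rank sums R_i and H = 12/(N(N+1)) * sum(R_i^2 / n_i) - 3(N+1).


Step 1: Combine all N = 14 observations and assign midranks.
sorted (value, group, rank): (9,G1,1), (10,G3,2), (11,G2,3), (12,G1,4.5), (12,G2,4.5), (14,G2,6), (15,G1,7), (16,G1,9), (16,G2,9), (16,G3,9), (19,G3,11), (20,G1,12), (25,G3,13), (26,G2,14)
Step 2: Sum ranks within each group.
R_1 = 33.5 (n_1 = 5)
R_2 = 36.5 (n_2 = 5)
R_3 = 35 (n_3 = 4)
Step 3: H = 12/(N(N+1)) * sum(R_i^2/n_i) - 3(N+1)
     = 12/(14*15) * (33.5^2/5 + 36.5^2/5 + 35^2/4) - 3*15
     = 0.057143 * 797.15 - 45
     = 0.551429.
Step 4: Ties present; correction factor C = 1 - 30/(14^3 - 14) = 0.989011. Corrected H = 0.551429 / 0.989011 = 0.557556.
Step 5: Under H0, H ~ chi^2(2); p-value = 0.756708.
Step 6: alpha = 0.05. fail to reject H0.

H = 0.5576, df = 2, p = 0.756708, fail to reject H0.


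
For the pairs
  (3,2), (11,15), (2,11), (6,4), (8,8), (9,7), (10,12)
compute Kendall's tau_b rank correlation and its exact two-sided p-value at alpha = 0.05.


Step 1: Enumerate the 21 unordered pairs (i,j) with i<j and classify each by sign(x_j-x_i) * sign(y_j-y_i).
  (1,2):dx=+8,dy=+13->C; (1,3):dx=-1,dy=+9->D; (1,4):dx=+3,dy=+2->C; (1,5):dx=+5,dy=+6->C
  (1,6):dx=+6,dy=+5->C; (1,7):dx=+7,dy=+10->C; (2,3):dx=-9,dy=-4->C; (2,4):dx=-5,dy=-11->C
  (2,5):dx=-3,dy=-7->C; (2,6):dx=-2,dy=-8->C; (2,7):dx=-1,dy=-3->C; (3,4):dx=+4,dy=-7->D
  (3,5):dx=+6,dy=-3->D; (3,6):dx=+7,dy=-4->D; (3,7):dx=+8,dy=+1->C; (4,5):dx=+2,dy=+4->C
  (4,6):dx=+3,dy=+3->C; (4,7):dx=+4,dy=+8->C; (5,6):dx=+1,dy=-1->D; (5,7):dx=+2,dy=+4->C
  (6,7):dx=+1,dy=+5->C
Step 2: C = 16, D = 5, total pairs = 21.
Step 3: tau = (C - D)/(n(n-1)/2) = (16 - 5)/21 = 0.523810.
Step 4: Exact two-sided p-value (enumerate n! = 5040 permutations of y under H0): p = 0.136111.
Step 5: alpha = 0.05. fail to reject H0.

tau_b = 0.5238 (C=16, D=5), p = 0.136111, fail to reject H0.


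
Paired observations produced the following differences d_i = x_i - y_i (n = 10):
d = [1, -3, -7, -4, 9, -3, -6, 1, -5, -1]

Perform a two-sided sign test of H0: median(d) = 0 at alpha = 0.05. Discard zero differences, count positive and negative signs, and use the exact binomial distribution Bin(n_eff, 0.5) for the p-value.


Step 1: Discard zero differences. Original n = 10; n_eff = number of nonzero differences = 10.
Nonzero differences (with sign): +1, -3, -7, -4, +9, -3, -6, +1, -5, -1
Step 2: Count signs: positive = 3, negative = 7.
Step 3: Under H0: P(positive) = 0.5, so the number of positives S ~ Bin(10, 0.5).
Step 4: Two-sided exact p-value = sum of Bin(10,0.5) probabilities at or below the observed probability = 0.343750.
Step 5: alpha = 0.05. fail to reject H0.

n_eff = 10, pos = 3, neg = 7, p = 0.343750, fail to reject H0.


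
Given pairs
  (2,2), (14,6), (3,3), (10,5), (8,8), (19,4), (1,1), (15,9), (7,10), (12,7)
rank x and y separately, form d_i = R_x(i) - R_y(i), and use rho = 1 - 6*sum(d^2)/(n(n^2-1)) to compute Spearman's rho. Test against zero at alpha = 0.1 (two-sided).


Step 1: Rank x and y separately (midranks; no ties here).
rank(x): 2->2, 14->8, 3->3, 10->6, 8->5, 19->10, 1->1, 15->9, 7->4, 12->7
rank(y): 2->2, 6->6, 3->3, 5->5, 8->8, 4->4, 1->1, 9->9, 10->10, 7->7
Step 2: d_i = R_x(i) - R_y(i); compute d_i^2.
  (2-2)^2=0, (8-6)^2=4, (3-3)^2=0, (6-5)^2=1, (5-8)^2=9, (10-4)^2=36, (1-1)^2=0, (9-9)^2=0, (4-10)^2=36, (7-7)^2=0
sum(d^2) = 86.
Step 3: rho = 1 - 6*86 / (10*(10^2 - 1)) = 1 - 516/990 = 0.478788.
Step 4: Under H0, t = rho * sqrt((n-2)/(1-rho^2)) = 1.5425 ~ t(8).
Step 5: Two-sided p-value from the t-distribution with 8 df = 0.161523.
Step 6: alpha = 0.1. fail to reject H0.

rho = 0.4788, p = 0.161523, fail to reject H0 at alpha = 0.1.


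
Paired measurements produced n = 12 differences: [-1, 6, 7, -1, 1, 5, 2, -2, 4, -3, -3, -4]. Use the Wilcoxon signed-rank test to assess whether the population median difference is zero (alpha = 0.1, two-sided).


Step 1: Drop any zero differences (none here) and take |d_i|.
|d| = [1, 6, 7, 1, 1, 5, 2, 2, 4, 3, 3, 4]
Step 2: Midrank |d_i| (ties get averaged ranks).
ranks: |1|->2, |6|->11, |7|->12, |1|->2, |1|->2, |5|->10, |2|->4.5, |2|->4.5, |4|->8.5, |3|->6.5, |3|->6.5, |4|->8.5
Step 3: Attach original signs; sum ranks with positive sign and with negative sign.
W+ = 11 + 12 + 2 + 10 + 4.5 + 8.5 = 48
W- = 2 + 2 + 4.5 + 6.5 + 6.5 + 8.5 = 30
(Check: W+ + W- = 78 should equal n(n+1)/2 = 78.)
Step 4: Test statistic W = min(W+, W-) = 30.
Step 5: Ties in |d|, so use the tie-corrected normal approximation.
        E[W] = n(n+1)/4 = 12*13/4 = 39.
        Tie groups: |d|=1 (t=3), |d|=2 (t=2), |d|=3 (t=2), |d|=4 (t=2); sum(t^3 - t) = 42.
        Var[W] = n(n+1)(2n+1)/24 - sum(t^3-t)/48 = 3900/24 - 42/48 = 161.625.
        z = (W - E[W]) / sqrt(Var[W]) = (30 - 39) / 12.7132 = -0.7079.
        Two-sided p = 2*Phi(z) = 0.478991.
Step 6: alpha = 0.1. fail to reject H0.

W+ = 48, W- = 30, W = min = 30, p = 0.478991, fail to reject H0.


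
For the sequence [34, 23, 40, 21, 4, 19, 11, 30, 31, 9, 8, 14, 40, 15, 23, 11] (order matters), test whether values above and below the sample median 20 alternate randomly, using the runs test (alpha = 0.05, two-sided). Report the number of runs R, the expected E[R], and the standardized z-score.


Step 1: Compute median = 20; label A = above, B = below.
Labels in order: AAAABBBAABBBABAB  (n_A = 8, n_B = 8)
Step 2: Count runs R = 8.
Step 3: Under H0 (random ordering), E[R] = 2*n_A*n_B/(n_A+n_B) + 1 = 2*8*8/16 + 1 = 9.0000.
        Var[R] = 2*n_A*n_B*(2*n_A*n_B - n_A - n_B) / ((n_A+n_B)^2 * (n_A+n_B-1)) = 14336/3840 = 3.7333.
        SD[R] = 1.9322.
Step 4: Continuity-corrected z = (R + 0.5 - E[R]) / SD[R] = (8 + 0.5 - 9.0000) / 1.9322 = -0.2588.
Step 5: Two-sided p-value via normal approximation = 2*(1 - Phi(|z|)) = 0.795809.
Step 6: alpha = 0.05. fail to reject H0.

R = 8, z = -0.2588, p = 0.795809, fail to reject H0.


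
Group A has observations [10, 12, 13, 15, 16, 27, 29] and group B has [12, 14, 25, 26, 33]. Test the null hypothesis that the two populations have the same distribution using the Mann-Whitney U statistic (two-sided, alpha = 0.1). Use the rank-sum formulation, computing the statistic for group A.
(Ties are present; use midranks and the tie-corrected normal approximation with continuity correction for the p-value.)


Step 1: Combine and sort all 12 observations; assign midranks.
sorted (value, group): (10,X), (12,X), (12,Y), (13,X), (14,Y), (15,X), (16,X), (25,Y), (26,Y), (27,X), (29,X), (33,Y)
ranks: 10->1, 12->2.5, 12->2.5, 13->4, 14->5, 15->6, 16->7, 25->8, 26->9, 27->10, 29->11, 33->12
Step 2: Rank sum for X: R1 = 1 + 2.5 + 4 + 6 + 7 + 10 + 11 = 41.5.
Step 3: U_X = R1 - n1(n1+1)/2 = 41.5 - 7*8/2 = 41.5 - 28 = 13.5.
       U_Y = n1*n2 - U_X = 35 - 13.5 = 21.5.
Step 4: Ties are present, so use the tie-corrected normal approximation (with continuity correction) for the p-value.
Step 5: p-value = 0.569088; compare to alpha = 0.1. fail to reject H0.

U_X = 13.5, p = 0.569088, fail to reject H0 at alpha = 0.1.


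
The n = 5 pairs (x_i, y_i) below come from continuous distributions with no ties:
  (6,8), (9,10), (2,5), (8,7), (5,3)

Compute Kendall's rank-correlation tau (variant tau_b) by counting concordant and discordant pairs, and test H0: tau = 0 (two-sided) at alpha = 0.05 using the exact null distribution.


Step 1: Enumerate the 10 unordered pairs (i,j) with i<j and classify each by sign(x_j-x_i) * sign(y_j-y_i).
  (1,2):dx=+3,dy=+2->C; (1,3):dx=-4,dy=-3->C; (1,4):dx=+2,dy=-1->D; (1,5):dx=-1,dy=-5->C
  (2,3):dx=-7,dy=-5->C; (2,4):dx=-1,dy=-3->C; (2,5):dx=-4,dy=-7->C; (3,4):dx=+6,dy=+2->C
  (3,5):dx=+3,dy=-2->D; (4,5):dx=-3,dy=-4->C
Step 2: C = 8, D = 2, total pairs = 10.
Step 3: tau = (C - D)/(n(n-1)/2) = (8 - 2)/10 = 0.600000.
Step 4: Exact two-sided p-value (enumerate n! = 120 permutations of y under H0): p = 0.233333.
Step 5: alpha = 0.05. fail to reject H0.

tau_b = 0.6000 (C=8, D=2), p = 0.233333, fail to reject H0.


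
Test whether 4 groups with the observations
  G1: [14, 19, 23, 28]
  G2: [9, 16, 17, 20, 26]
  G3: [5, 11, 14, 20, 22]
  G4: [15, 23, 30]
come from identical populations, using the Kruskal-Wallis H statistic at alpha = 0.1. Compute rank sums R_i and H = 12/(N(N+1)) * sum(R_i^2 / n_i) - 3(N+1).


Step 1: Combine all N = 17 observations and assign midranks.
sorted (value, group, rank): (5,G3,1), (9,G2,2), (11,G3,3), (14,G1,4.5), (14,G3,4.5), (15,G4,6), (16,G2,7), (17,G2,8), (19,G1,9), (20,G2,10.5), (20,G3,10.5), (22,G3,12), (23,G1,13.5), (23,G4,13.5), (26,G2,15), (28,G1,16), (30,G4,17)
Step 2: Sum ranks within each group.
R_1 = 43 (n_1 = 4)
R_2 = 42.5 (n_2 = 5)
R_3 = 31 (n_3 = 5)
R_4 = 36.5 (n_4 = 3)
Step 3: H = 12/(N(N+1)) * sum(R_i^2/n_i) - 3(N+1)
     = 12/(17*18) * (43^2/4 + 42.5^2/5 + 31^2/5 + 36.5^2/3) - 3*18
     = 0.039216 * 1459.78 - 54
     = 3.246405.
Step 4: Ties present; correction factor C = 1 - 18/(17^3 - 17) = 0.996324. Corrected H = 3.246405 / 0.996324 = 3.258385.
Step 5: Under H0, H ~ chi^2(3); p-value = 0.353477.
Step 6: alpha = 0.1. fail to reject H0.

H = 3.2584, df = 3, p = 0.353477, fail to reject H0.


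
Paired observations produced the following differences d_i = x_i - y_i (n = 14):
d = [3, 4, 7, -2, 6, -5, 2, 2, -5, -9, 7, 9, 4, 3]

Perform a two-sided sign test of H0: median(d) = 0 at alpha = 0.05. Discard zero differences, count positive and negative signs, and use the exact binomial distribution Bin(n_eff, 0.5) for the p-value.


Step 1: Discard zero differences. Original n = 14; n_eff = number of nonzero differences = 14.
Nonzero differences (with sign): +3, +4, +7, -2, +6, -5, +2, +2, -5, -9, +7, +9, +4, +3
Step 2: Count signs: positive = 10, negative = 4.
Step 3: Under H0: P(positive) = 0.5, so the number of positives S ~ Bin(14, 0.5).
Step 4: Two-sided exact p-value = sum of Bin(14,0.5) probabilities at or below the observed probability = 0.179565.
Step 5: alpha = 0.05. fail to reject H0.

n_eff = 14, pos = 10, neg = 4, p = 0.179565, fail to reject H0.


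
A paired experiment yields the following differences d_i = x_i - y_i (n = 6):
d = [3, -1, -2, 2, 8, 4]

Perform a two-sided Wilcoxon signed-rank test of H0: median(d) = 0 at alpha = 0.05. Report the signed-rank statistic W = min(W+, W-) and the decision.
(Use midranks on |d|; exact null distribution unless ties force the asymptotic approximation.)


Step 1: Drop any zero differences (none here) and take |d_i|.
|d| = [3, 1, 2, 2, 8, 4]
Step 2: Midrank |d_i| (ties get averaged ranks).
ranks: |3|->4, |1|->1, |2|->2.5, |2|->2.5, |8|->6, |4|->5
Step 3: Attach original signs; sum ranks with positive sign and with negative sign.
W+ = 4 + 2.5 + 6 + 5 = 17.5
W- = 1 + 2.5 = 3.5
(Check: W+ + W- = 21 should equal n(n+1)/2 = 21.)
Step 4: Test statistic W = min(W+, W-) = 3.5.
Step 5: Ties in |d|, so use the tie-corrected normal approximation.
        E[W] = n(n+1)/4 = 6*7/4 = 10.5.
        Tie groups: |d|=2 (t=2); sum(t^3 - t) = 6.
        Var[W] = n(n+1)(2n+1)/24 - sum(t^3-t)/48 = 546/24 - 6/48 = 22.625.
        z = (W - E[W]) / sqrt(Var[W]) = (3.5 - 10.5) / 4.7566 = -1.4716.
        Two-sided p = 2*Phi(z) = 0.141116.
Step 6: alpha = 0.05. fail to reject H0.

W+ = 17.5, W- = 3.5, W = min = 3.5, p = 0.141116, fail to reject H0.


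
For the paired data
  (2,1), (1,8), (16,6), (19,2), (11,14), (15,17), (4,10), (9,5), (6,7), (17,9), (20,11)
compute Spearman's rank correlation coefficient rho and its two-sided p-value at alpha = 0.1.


Step 1: Rank x and y separately (midranks; no ties here).
rank(x): 2->2, 1->1, 16->8, 19->10, 11->6, 15->7, 4->3, 9->5, 6->4, 17->9, 20->11
rank(y): 1->1, 8->6, 6->4, 2->2, 14->10, 17->11, 10->8, 5->3, 7->5, 9->7, 11->9
Step 2: d_i = R_x(i) - R_y(i); compute d_i^2.
  (2-1)^2=1, (1-6)^2=25, (8-4)^2=16, (10-2)^2=64, (6-10)^2=16, (7-11)^2=16, (3-8)^2=25, (5-3)^2=4, (4-5)^2=1, (9-7)^2=4, (11-9)^2=4
sum(d^2) = 176.
Step 3: rho = 1 - 6*176 / (11*(11^2 - 1)) = 1 - 1056/1320 = 0.200000.
Step 4: Under H0, t = rho * sqrt((n-2)/(1-rho^2)) = 0.6124 ~ t(9).
Step 5: Two-sided p-value from the t-distribution with 9 df = 0.555445.
Step 6: alpha = 0.1. fail to reject H0.

rho = 0.2000, p = 0.555445, fail to reject H0 at alpha = 0.1.


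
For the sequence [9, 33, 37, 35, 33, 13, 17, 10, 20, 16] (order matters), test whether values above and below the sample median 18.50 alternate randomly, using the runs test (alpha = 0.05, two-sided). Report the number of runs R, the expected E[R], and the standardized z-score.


Step 1: Compute median = 18.50; label A = above, B = below.
Labels in order: BAAAABBBAB  (n_A = 5, n_B = 5)
Step 2: Count runs R = 5.
Step 3: Under H0 (random ordering), E[R] = 2*n_A*n_B/(n_A+n_B) + 1 = 2*5*5/10 + 1 = 6.0000.
        Var[R] = 2*n_A*n_B*(2*n_A*n_B - n_A - n_B) / ((n_A+n_B)^2 * (n_A+n_B-1)) = 2000/900 = 2.2222.
        SD[R] = 1.4907.
Step 4: Continuity-corrected z = (R + 0.5 - E[R]) / SD[R] = (5 + 0.5 - 6.0000) / 1.4907 = -0.3354.
Step 5: Two-sided p-value via normal approximation = 2*(1 - Phi(|z|)) = 0.737316.
Step 6: alpha = 0.05. fail to reject H0.

R = 5, z = -0.3354, p = 0.737316, fail to reject H0.


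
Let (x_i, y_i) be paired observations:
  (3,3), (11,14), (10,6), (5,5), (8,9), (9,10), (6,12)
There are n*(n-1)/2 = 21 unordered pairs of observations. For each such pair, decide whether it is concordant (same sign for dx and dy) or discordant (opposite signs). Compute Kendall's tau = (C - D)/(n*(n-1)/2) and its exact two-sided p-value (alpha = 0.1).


Step 1: Enumerate the 21 unordered pairs (i,j) with i<j and classify each by sign(x_j-x_i) * sign(y_j-y_i).
  (1,2):dx=+8,dy=+11->C; (1,3):dx=+7,dy=+3->C; (1,4):dx=+2,dy=+2->C; (1,5):dx=+5,dy=+6->C
  (1,6):dx=+6,dy=+7->C; (1,7):dx=+3,dy=+9->C; (2,3):dx=-1,dy=-8->C; (2,4):dx=-6,dy=-9->C
  (2,5):dx=-3,dy=-5->C; (2,6):dx=-2,dy=-4->C; (2,7):dx=-5,dy=-2->C; (3,4):dx=-5,dy=-1->C
  (3,5):dx=-2,dy=+3->D; (3,6):dx=-1,dy=+4->D; (3,7):dx=-4,dy=+6->D; (4,5):dx=+3,dy=+4->C
  (4,6):dx=+4,dy=+5->C; (4,7):dx=+1,dy=+7->C; (5,6):dx=+1,dy=+1->C; (5,7):dx=-2,dy=+3->D
  (6,7):dx=-3,dy=+2->D
Step 2: C = 16, D = 5, total pairs = 21.
Step 3: tau = (C - D)/(n(n-1)/2) = (16 - 5)/21 = 0.523810.
Step 4: Exact two-sided p-value (enumerate n! = 5040 permutations of y under H0): p = 0.136111.
Step 5: alpha = 0.1. fail to reject H0.

tau_b = 0.5238 (C=16, D=5), p = 0.136111, fail to reject H0.


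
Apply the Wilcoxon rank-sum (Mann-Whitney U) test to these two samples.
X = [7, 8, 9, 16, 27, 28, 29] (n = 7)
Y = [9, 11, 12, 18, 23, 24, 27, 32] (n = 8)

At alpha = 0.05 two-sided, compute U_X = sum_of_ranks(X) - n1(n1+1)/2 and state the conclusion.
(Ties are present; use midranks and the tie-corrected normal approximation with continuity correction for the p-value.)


Step 1: Combine and sort all 15 observations; assign midranks.
sorted (value, group): (7,X), (8,X), (9,X), (9,Y), (11,Y), (12,Y), (16,X), (18,Y), (23,Y), (24,Y), (27,X), (27,Y), (28,X), (29,X), (32,Y)
ranks: 7->1, 8->2, 9->3.5, 9->3.5, 11->5, 12->6, 16->7, 18->8, 23->9, 24->10, 27->11.5, 27->11.5, 28->13, 29->14, 32->15
Step 2: Rank sum for X: R1 = 1 + 2 + 3.5 + 7 + 11.5 + 13 + 14 = 52.
Step 3: U_X = R1 - n1(n1+1)/2 = 52 - 7*8/2 = 52 - 28 = 24.
       U_Y = n1*n2 - U_X = 56 - 24 = 32.
Step 4: Ties are present, so use the tie-corrected normal approximation (with continuity correction) for the p-value.
Step 5: p-value = 0.684910; compare to alpha = 0.05. fail to reject H0.

U_X = 24, p = 0.684910, fail to reject H0 at alpha = 0.05.


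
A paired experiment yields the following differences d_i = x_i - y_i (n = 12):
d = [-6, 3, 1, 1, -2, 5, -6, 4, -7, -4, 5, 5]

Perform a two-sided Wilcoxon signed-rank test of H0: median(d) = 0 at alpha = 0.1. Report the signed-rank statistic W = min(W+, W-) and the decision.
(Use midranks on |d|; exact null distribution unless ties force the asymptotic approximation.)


Step 1: Drop any zero differences (none here) and take |d_i|.
|d| = [6, 3, 1, 1, 2, 5, 6, 4, 7, 4, 5, 5]
Step 2: Midrank |d_i| (ties get averaged ranks).
ranks: |6|->10.5, |3|->4, |1|->1.5, |1|->1.5, |2|->3, |5|->8, |6|->10.5, |4|->5.5, |7|->12, |4|->5.5, |5|->8, |5|->8
Step 3: Attach original signs; sum ranks with positive sign and with negative sign.
W+ = 4 + 1.5 + 1.5 + 8 + 5.5 + 8 + 8 = 36.5
W- = 10.5 + 3 + 10.5 + 12 + 5.5 = 41.5
(Check: W+ + W- = 78 should equal n(n+1)/2 = 78.)
Step 4: Test statistic W = min(W+, W-) = 36.5.
Step 5: Ties in |d|, so use the tie-corrected normal approximation.
        E[W] = n(n+1)/4 = 12*13/4 = 39.
        Tie groups: |d|=1 (t=2), |d|=4 (t=2), |d|=5 (t=3), |d|=6 (t=2); sum(t^3 - t) = 42.
        Var[W] = n(n+1)(2n+1)/24 - sum(t^3-t)/48 = 3900/24 - 42/48 = 161.625.
        z = (W - E[W]) / sqrt(Var[W]) = (36.5 - 39) / 12.7132 = -0.1966.
        Two-sided p = 2*Phi(z) = 0.844104.
Step 6: alpha = 0.1. fail to reject H0.

W+ = 36.5, W- = 41.5, W = min = 36.5, p = 0.844104, fail to reject H0.


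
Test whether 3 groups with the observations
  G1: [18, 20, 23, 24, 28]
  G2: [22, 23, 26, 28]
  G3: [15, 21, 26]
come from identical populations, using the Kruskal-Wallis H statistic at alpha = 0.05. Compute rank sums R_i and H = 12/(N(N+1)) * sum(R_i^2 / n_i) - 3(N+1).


Step 1: Combine all N = 12 observations and assign midranks.
sorted (value, group, rank): (15,G3,1), (18,G1,2), (20,G1,3), (21,G3,4), (22,G2,5), (23,G1,6.5), (23,G2,6.5), (24,G1,8), (26,G2,9.5), (26,G3,9.5), (28,G1,11.5), (28,G2,11.5)
Step 2: Sum ranks within each group.
R_1 = 31 (n_1 = 5)
R_2 = 32.5 (n_2 = 4)
R_3 = 14.5 (n_3 = 3)
Step 3: H = 12/(N(N+1)) * sum(R_i^2/n_i) - 3(N+1)
     = 12/(12*13) * (31^2/5 + 32.5^2/4 + 14.5^2/3) - 3*13
     = 0.076923 * 526.346 - 39
     = 1.488141.
Step 4: Ties present; correction factor C = 1 - 18/(12^3 - 12) = 0.989510. Corrected H = 1.488141 / 0.989510 = 1.503916.
Step 5: Under H0, H ~ chi^2(2); p-value = 0.471442.
Step 6: alpha = 0.05. fail to reject H0.

H = 1.5039, df = 2, p = 0.471442, fail to reject H0.


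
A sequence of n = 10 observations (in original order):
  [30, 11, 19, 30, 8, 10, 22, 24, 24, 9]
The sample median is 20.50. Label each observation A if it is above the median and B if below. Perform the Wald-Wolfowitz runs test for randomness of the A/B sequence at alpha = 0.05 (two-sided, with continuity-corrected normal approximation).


Step 1: Compute median = 20.50; label A = above, B = below.
Labels in order: ABBABBAAAB  (n_A = 5, n_B = 5)
Step 2: Count runs R = 6.
Step 3: Under H0 (random ordering), E[R] = 2*n_A*n_B/(n_A+n_B) + 1 = 2*5*5/10 + 1 = 6.0000.
        Var[R] = 2*n_A*n_B*(2*n_A*n_B - n_A - n_B) / ((n_A+n_B)^2 * (n_A+n_B-1)) = 2000/900 = 2.2222.
        SD[R] = 1.4907.
Step 4: R = E[R], so z = 0 with no continuity correction.
Step 5: Two-sided p-value via normal approximation = 2*(1 - Phi(|z|)) = 1.000000.
Step 6: alpha = 0.05. fail to reject H0.

R = 6, z = 0.0000, p = 1.000000, fail to reject H0.


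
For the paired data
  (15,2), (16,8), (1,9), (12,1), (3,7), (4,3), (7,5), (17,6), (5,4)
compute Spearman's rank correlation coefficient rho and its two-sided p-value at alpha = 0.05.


Step 1: Rank x and y separately (midranks; no ties here).
rank(x): 15->7, 16->8, 1->1, 12->6, 3->2, 4->3, 7->5, 17->9, 5->4
rank(y): 2->2, 8->8, 9->9, 1->1, 7->7, 3->3, 5->5, 6->6, 4->4
Step 2: d_i = R_x(i) - R_y(i); compute d_i^2.
  (7-2)^2=25, (8-8)^2=0, (1-9)^2=64, (6-1)^2=25, (2-7)^2=25, (3-3)^2=0, (5-5)^2=0, (9-6)^2=9, (4-4)^2=0
sum(d^2) = 148.
Step 3: rho = 1 - 6*148 / (9*(9^2 - 1)) = 1 - 888/720 = -0.233333.
Step 4: Under H0, t = rho * sqrt((n-2)/(1-rho^2)) = -0.6349 ~ t(7).
Step 5: Two-sided p-value from the t-distribution with 7 df = 0.545699.
Step 6: alpha = 0.05. fail to reject H0.

rho = -0.2333, p = 0.545699, fail to reject H0 at alpha = 0.05.


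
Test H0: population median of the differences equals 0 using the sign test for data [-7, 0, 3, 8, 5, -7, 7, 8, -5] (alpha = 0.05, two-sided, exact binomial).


Step 1: Discard zero differences. Original n = 9; n_eff = number of nonzero differences = 8.
Nonzero differences (with sign): -7, +3, +8, +5, -7, +7, +8, -5
Step 2: Count signs: positive = 5, negative = 3.
Step 3: Under H0: P(positive) = 0.5, so the number of positives S ~ Bin(8, 0.5).
Step 4: Two-sided exact p-value = sum of Bin(8,0.5) probabilities at or below the observed probability = 0.726562.
Step 5: alpha = 0.05. fail to reject H0.

n_eff = 8, pos = 5, neg = 3, p = 0.726562, fail to reject H0.


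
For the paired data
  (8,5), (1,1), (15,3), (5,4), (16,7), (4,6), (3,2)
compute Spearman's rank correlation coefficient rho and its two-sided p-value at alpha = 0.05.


Step 1: Rank x and y separately (midranks; no ties here).
rank(x): 8->5, 1->1, 15->6, 5->4, 16->7, 4->3, 3->2
rank(y): 5->5, 1->1, 3->3, 4->4, 7->7, 6->6, 2->2
Step 2: d_i = R_x(i) - R_y(i); compute d_i^2.
  (5-5)^2=0, (1-1)^2=0, (6-3)^2=9, (4-4)^2=0, (7-7)^2=0, (3-6)^2=9, (2-2)^2=0
sum(d^2) = 18.
Step 3: rho = 1 - 6*18 / (7*(7^2 - 1)) = 1 - 108/336 = 0.678571.
Step 4: Under H0, t = rho * sqrt((n-2)/(1-rho^2)) = 2.0657 ~ t(5).
Step 5: Two-sided p-value from the t-distribution with 5 df = 0.093750.
Step 6: alpha = 0.05. fail to reject H0.

rho = 0.6786, p = 0.093750, fail to reject H0 at alpha = 0.05.


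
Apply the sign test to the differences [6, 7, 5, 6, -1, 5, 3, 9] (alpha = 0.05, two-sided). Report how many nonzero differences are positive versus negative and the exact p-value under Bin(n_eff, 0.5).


Step 1: Discard zero differences. Original n = 8; n_eff = number of nonzero differences = 8.
Nonzero differences (with sign): +6, +7, +5, +6, -1, +5, +3, +9
Step 2: Count signs: positive = 7, negative = 1.
Step 3: Under H0: P(positive) = 0.5, so the number of positives S ~ Bin(8, 0.5).
Step 4: Two-sided exact p-value = sum of Bin(8,0.5) probabilities at or below the observed probability = 0.070312.
Step 5: alpha = 0.05. fail to reject H0.

n_eff = 8, pos = 7, neg = 1, p = 0.070312, fail to reject H0.


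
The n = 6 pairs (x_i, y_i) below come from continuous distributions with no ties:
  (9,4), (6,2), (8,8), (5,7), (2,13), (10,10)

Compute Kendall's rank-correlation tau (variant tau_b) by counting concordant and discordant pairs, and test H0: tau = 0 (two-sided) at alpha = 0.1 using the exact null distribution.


Step 1: Enumerate the 15 unordered pairs (i,j) with i<j and classify each by sign(x_j-x_i) * sign(y_j-y_i).
  (1,2):dx=-3,dy=-2->C; (1,3):dx=-1,dy=+4->D; (1,4):dx=-4,dy=+3->D; (1,5):dx=-7,dy=+9->D
  (1,6):dx=+1,dy=+6->C; (2,3):dx=+2,dy=+6->C; (2,4):dx=-1,dy=+5->D; (2,5):dx=-4,dy=+11->D
  (2,6):dx=+4,dy=+8->C; (3,4):dx=-3,dy=-1->C; (3,5):dx=-6,dy=+5->D; (3,6):dx=+2,dy=+2->C
  (4,5):dx=-3,dy=+6->D; (4,6):dx=+5,dy=+3->C; (5,6):dx=+8,dy=-3->D
Step 2: C = 7, D = 8, total pairs = 15.
Step 3: tau = (C - D)/(n(n-1)/2) = (7 - 8)/15 = -0.066667.
Step 4: Exact two-sided p-value (enumerate n! = 720 permutations of y under H0): p = 1.000000.
Step 5: alpha = 0.1. fail to reject H0.

tau_b = -0.0667 (C=7, D=8), p = 1.000000, fail to reject H0.


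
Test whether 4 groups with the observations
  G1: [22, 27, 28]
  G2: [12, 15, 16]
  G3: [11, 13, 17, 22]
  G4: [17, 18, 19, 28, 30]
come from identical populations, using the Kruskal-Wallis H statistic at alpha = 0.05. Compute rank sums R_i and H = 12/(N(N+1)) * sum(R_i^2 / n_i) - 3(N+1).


Step 1: Combine all N = 15 observations and assign midranks.
sorted (value, group, rank): (11,G3,1), (12,G2,2), (13,G3,3), (15,G2,4), (16,G2,5), (17,G3,6.5), (17,G4,6.5), (18,G4,8), (19,G4,9), (22,G1,10.5), (22,G3,10.5), (27,G1,12), (28,G1,13.5), (28,G4,13.5), (30,G4,15)
Step 2: Sum ranks within each group.
R_1 = 36 (n_1 = 3)
R_2 = 11 (n_2 = 3)
R_3 = 21 (n_3 = 4)
R_4 = 52 (n_4 = 5)
Step 3: H = 12/(N(N+1)) * sum(R_i^2/n_i) - 3(N+1)
     = 12/(15*16) * (36^2/3 + 11^2/3 + 21^2/4 + 52^2/5) - 3*16
     = 0.050000 * 1123.38 - 48
     = 8.169167.
Step 4: Ties present; correction factor C = 1 - 18/(15^3 - 15) = 0.994643. Corrected H = 8.169167 / 0.994643 = 8.213166.
Step 5: Under H0, H ~ chi^2(3); p-value = 0.041806.
Step 6: alpha = 0.05. reject H0.

H = 8.2132, df = 3, p = 0.041806, reject H0.


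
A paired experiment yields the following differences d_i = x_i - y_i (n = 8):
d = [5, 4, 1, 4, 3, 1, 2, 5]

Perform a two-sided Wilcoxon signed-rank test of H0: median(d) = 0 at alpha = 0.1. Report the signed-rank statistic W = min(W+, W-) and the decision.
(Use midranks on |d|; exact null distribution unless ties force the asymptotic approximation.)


Step 1: Drop any zero differences (none here) and take |d_i|.
|d| = [5, 4, 1, 4, 3, 1, 2, 5]
Step 2: Midrank |d_i| (ties get averaged ranks).
ranks: |5|->7.5, |4|->5.5, |1|->1.5, |4|->5.5, |3|->4, |1|->1.5, |2|->3, |5|->7.5
Step 3: Attach original signs; sum ranks with positive sign and with negative sign.
W+ = 7.5 + 5.5 + 1.5 + 5.5 + 4 + 1.5 + 3 + 7.5 = 36
W- = 0 = 0
(Check: W+ + W- = 36 should equal n(n+1)/2 = 36.)
Step 4: Test statistic W = min(W+, W-) = 0.
Step 5: Ties in |d|, so use the tie-corrected normal approximation.
        E[W] = n(n+1)/4 = 8*9/4 = 18.
        Tie groups: |d|=1 (t=2), |d|=4 (t=2), |d|=5 (t=2); sum(t^3 - t) = 18.
        Var[W] = n(n+1)(2n+1)/24 - sum(t^3-t)/48 = 1224/24 - 18/48 = 50.625.
        z = (W - E[W]) / sqrt(Var[W]) = (0 - 18) / 7.1151 = -2.5298.
        Two-sided p = 2*Phi(z) = 0.011412.
Step 6: alpha = 0.1. reject H0.

W+ = 36, W- = 0, W = min = 0, p = 0.011412, reject H0.


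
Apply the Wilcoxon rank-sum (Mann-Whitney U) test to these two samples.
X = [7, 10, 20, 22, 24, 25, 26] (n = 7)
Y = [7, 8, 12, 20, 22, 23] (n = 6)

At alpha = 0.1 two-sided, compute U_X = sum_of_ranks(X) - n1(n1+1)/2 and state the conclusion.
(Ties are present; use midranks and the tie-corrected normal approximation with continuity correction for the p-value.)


Step 1: Combine and sort all 13 observations; assign midranks.
sorted (value, group): (7,X), (7,Y), (8,Y), (10,X), (12,Y), (20,X), (20,Y), (22,X), (22,Y), (23,Y), (24,X), (25,X), (26,X)
ranks: 7->1.5, 7->1.5, 8->3, 10->4, 12->5, 20->6.5, 20->6.5, 22->8.5, 22->8.5, 23->10, 24->11, 25->12, 26->13
Step 2: Rank sum for X: R1 = 1.5 + 4 + 6.5 + 8.5 + 11 + 12 + 13 = 56.5.
Step 3: U_X = R1 - n1(n1+1)/2 = 56.5 - 7*8/2 = 56.5 - 28 = 28.5.
       U_Y = n1*n2 - U_X = 42 - 28.5 = 13.5.
Step 4: Ties are present, so use the tie-corrected normal approximation (with continuity correction) for the p-value.
Step 5: p-value = 0.315308; compare to alpha = 0.1. fail to reject H0.

U_X = 28.5, p = 0.315308, fail to reject H0 at alpha = 0.1.


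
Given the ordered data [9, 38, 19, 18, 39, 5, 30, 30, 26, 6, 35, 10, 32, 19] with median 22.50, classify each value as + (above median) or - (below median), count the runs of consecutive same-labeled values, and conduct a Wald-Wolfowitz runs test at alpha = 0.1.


Step 1: Compute median = 22.50; label A = above, B = below.
Labels in order: BABBABAAABABAB  (n_A = 7, n_B = 7)
Step 2: Count runs R = 11.
Step 3: Under H0 (random ordering), E[R] = 2*n_A*n_B/(n_A+n_B) + 1 = 2*7*7/14 + 1 = 8.0000.
        Var[R] = 2*n_A*n_B*(2*n_A*n_B - n_A - n_B) / ((n_A+n_B)^2 * (n_A+n_B-1)) = 8232/2548 = 3.2308.
        SD[R] = 1.7974.
Step 4: Continuity-corrected z = (R - 0.5 - E[R]) / SD[R] = (11 - 0.5 - 8.0000) / 1.7974 = 1.3909.
Step 5: Two-sided p-value via normal approximation = 2*(1 - Phi(|z|)) = 0.164264.
Step 6: alpha = 0.1. fail to reject H0.

R = 11, z = 1.3909, p = 0.164264, fail to reject H0.


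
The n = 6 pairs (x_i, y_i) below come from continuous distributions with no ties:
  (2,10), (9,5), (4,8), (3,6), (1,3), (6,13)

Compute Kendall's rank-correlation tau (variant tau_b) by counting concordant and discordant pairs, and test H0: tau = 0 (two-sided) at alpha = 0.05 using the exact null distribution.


Step 1: Enumerate the 15 unordered pairs (i,j) with i<j and classify each by sign(x_j-x_i) * sign(y_j-y_i).
  (1,2):dx=+7,dy=-5->D; (1,3):dx=+2,dy=-2->D; (1,4):dx=+1,dy=-4->D; (1,5):dx=-1,dy=-7->C
  (1,6):dx=+4,dy=+3->C; (2,3):dx=-5,dy=+3->D; (2,4):dx=-6,dy=+1->D; (2,5):dx=-8,dy=-2->C
  (2,6):dx=-3,dy=+8->D; (3,4):dx=-1,dy=-2->C; (3,5):dx=-3,dy=-5->C; (3,6):dx=+2,dy=+5->C
  (4,5):dx=-2,dy=-3->C; (4,6):dx=+3,dy=+7->C; (5,6):dx=+5,dy=+10->C
Step 2: C = 9, D = 6, total pairs = 15.
Step 3: tau = (C - D)/(n(n-1)/2) = (9 - 6)/15 = 0.200000.
Step 4: Exact two-sided p-value (enumerate n! = 720 permutations of y under H0): p = 0.719444.
Step 5: alpha = 0.05. fail to reject H0.

tau_b = 0.2000 (C=9, D=6), p = 0.719444, fail to reject H0.


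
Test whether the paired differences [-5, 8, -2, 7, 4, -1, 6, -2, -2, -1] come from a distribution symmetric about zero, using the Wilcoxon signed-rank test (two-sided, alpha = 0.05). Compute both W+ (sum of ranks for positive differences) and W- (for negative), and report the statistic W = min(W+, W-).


Step 1: Drop any zero differences (none here) and take |d_i|.
|d| = [5, 8, 2, 7, 4, 1, 6, 2, 2, 1]
Step 2: Midrank |d_i| (ties get averaged ranks).
ranks: |5|->7, |8|->10, |2|->4, |7|->9, |4|->6, |1|->1.5, |6|->8, |2|->4, |2|->4, |1|->1.5
Step 3: Attach original signs; sum ranks with positive sign and with negative sign.
W+ = 10 + 9 + 6 + 8 = 33
W- = 7 + 4 + 1.5 + 4 + 4 + 1.5 = 22
(Check: W+ + W- = 55 should equal n(n+1)/2 = 55.)
Step 4: Test statistic W = min(W+, W-) = 22.
Step 5: Ties in |d|, so use the tie-corrected normal approximation.
        E[W] = n(n+1)/4 = 10*11/4 = 27.5.
        Tie groups: |d|=1 (t=2), |d|=2 (t=3); sum(t^3 - t) = 30.
        Var[W] = n(n+1)(2n+1)/24 - sum(t^3-t)/48 = 2310/24 - 30/48 = 95.625.
        z = (W - E[W]) / sqrt(Var[W]) = (22 - 27.5) / 9.7788 = -0.5624.
        Two-sided p = 2*Phi(z) = 0.573816.
Step 6: alpha = 0.05. fail to reject H0.

W+ = 33, W- = 22, W = min = 22, p = 0.573816, fail to reject H0.


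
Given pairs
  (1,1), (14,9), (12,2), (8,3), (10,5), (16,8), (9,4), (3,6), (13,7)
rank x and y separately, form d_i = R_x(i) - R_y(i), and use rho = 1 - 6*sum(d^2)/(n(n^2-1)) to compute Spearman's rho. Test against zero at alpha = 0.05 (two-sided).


Step 1: Rank x and y separately (midranks; no ties here).
rank(x): 1->1, 14->8, 12->6, 8->3, 10->5, 16->9, 9->4, 3->2, 13->7
rank(y): 1->1, 9->9, 2->2, 3->3, 5->5, 8->8, 4->4, 6->6, 7->7
Step 2: d_i = R_x(i) - R_y(i); compute d_i^2.
  (1-1)^2=0, (8-9)^2=1, (6-2)^2=16, (3-3)^2=0, (5-5)^2=0, (9-8)^2=1, (4-4)^2=0, (2-6)^2=16, (7-7)^2=0
sum(d^2) = 34.
Step 3: rho = 1 - 6*34 / (9*(9^2 - 1)) = 1 - 204/720 = 0.716667.
Step 4: Under H0, t = rho * sqrt((n-2)/(1-rho^2)) = 2.7188 ~ t(7).
Step 5: Two-sided p-value from the t-distribution with 7 df = 0.029818.
Step 6: alpha = 0.05. reject H0.

rho = 0.7167, p = 0.029818, reject H0 at alpha = 0.05.


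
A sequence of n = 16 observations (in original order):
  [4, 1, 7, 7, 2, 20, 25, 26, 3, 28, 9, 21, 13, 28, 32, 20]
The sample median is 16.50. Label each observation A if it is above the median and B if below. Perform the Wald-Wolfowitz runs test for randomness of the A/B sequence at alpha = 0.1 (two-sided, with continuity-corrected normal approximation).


Step 1: Compute median = 16.50; label A = above, B = below.
Labels in order: BBBBBAAABABABAAA  (n_A = 8, n_B = 8)
Step 2: Count runs R = 8.
Step 3: Under H0 (random ordering), E[R] = 2*n_A*n_B/(n_A+n_B) + 1 = 2*8*8/16 + 1 = 9.0000.
        Var[R] = 2*n_A*n_B*(2*n_A*n_B - n_A - n_B) / ((n_A+n_B)^2 * (n_A+n_B-1)) = 14336/3840 = 3.7333.
        SD[R] = 1.9322.
Step 4: Continuity-corrected z = (R + 0.5 - E[R]) / SD[R] = (8 + 0.5 - 9.0000) / 1.9322 = -0.2588.
Step 5: Two-sided p-value via normal approximation = 2*(1 - Phi(|z|)) = 0.795809.
Step 6: alpha = 0.1. fail to reject H0.

R = 8, z = -0.2588, p = 0.795809, fail to reject H0.


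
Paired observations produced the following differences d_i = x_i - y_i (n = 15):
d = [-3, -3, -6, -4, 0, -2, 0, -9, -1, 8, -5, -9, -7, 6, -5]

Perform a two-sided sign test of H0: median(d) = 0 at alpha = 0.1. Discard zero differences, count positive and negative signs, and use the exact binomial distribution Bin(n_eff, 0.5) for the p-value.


Step 1: Discard zero differences. Original n = 15; n_eff = number of nonzero differences = 13.
Nonzero differences (with sign): -3, -3, -6, -4, -2, -9, -1, +8, -5, -9, -7, +6, -5
Step 2: Count signs: positive = 2, negative = 11.
Step 3: Under H0: P(positive) = 0.5, so the number of positives S ~ Bin(13, 0.5).
Step 4: Two-sided exact p-value = sum of Bin(13,0.5) probabilities at or below the observed probability = 0.022461.
Step 5: alpha = 0.1. reject H0.

n_eff = 13, pos = 2, neg = 11, p = 0.022461, reject H0.


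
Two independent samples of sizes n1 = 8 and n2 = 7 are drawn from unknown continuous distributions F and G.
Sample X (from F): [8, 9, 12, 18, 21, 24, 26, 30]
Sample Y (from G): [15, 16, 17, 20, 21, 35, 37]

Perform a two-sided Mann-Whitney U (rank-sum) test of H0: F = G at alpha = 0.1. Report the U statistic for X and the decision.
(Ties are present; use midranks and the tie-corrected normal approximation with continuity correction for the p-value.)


Step 1: Combine and sort all 15 observations; assign midranks.
sorted (value, group): (8,X), (9,X), (12,X), (15,Y), (16,Y), (17,Y), (18,X), (20,Y), (21,X), (21,Y), (24,X), (26,X), (30,X), (35,Y), (37,Y)
ranks: 8->1, 9->2, 12->3, 15->4, 16->5, 17->6, 18->7, 20->8, 21->9.5, 21->9.5, 24->11, 26->12, 30->13, 35->14, 37->15
Step 2: Rank sum for X: R1 = 1 + 2 + 3 + 7 + 9.5 + 11 + 12 + 13 = 58.5.
Step 3: U_X = R1 - n1(n1+1)/2 = 58.5 - 8*9/2 = 58.5 - 36 = 22.5.
       U_Y = n1*n2 - U_X = 56 - 22.5 = 33.5.
Step 4: Ties are present, so use the tie-corrected normal approximation (with continuity correction) for the p-value.
Step 5: p-value = 0.562485; compare to alpha = 0.1. fail to reject H0.

U_X = 22.5, p = 0.562485, fail to reject H0 at alpha = 0.1.


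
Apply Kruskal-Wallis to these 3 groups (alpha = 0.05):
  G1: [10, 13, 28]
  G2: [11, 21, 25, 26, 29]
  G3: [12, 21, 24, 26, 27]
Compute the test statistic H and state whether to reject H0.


Step 1: Combine all N = 13 observations and assign midranks.
sorted (value, group, rank): (10,G1,1), (11,G2,2), (12,G3,3), (13,G1,4), (21,G2,5.5), (21,G3,5.5), (24,G3,7), (25,G2,8), (26,G2,9.5), (26,G3,9.5), (27,G3,11), (28,G1,12), (29,G2,13)
Step 2: Sum ranks within each group.
R_1 = 17 (n_1 = 3)
R_2 = 38 (n_2 = 5)
R_3 = 36 (n_3 = 5)
Step 3: H = 12/(N(N+1)) * sum(R_i^2/n_i) - 3(N+1)
     = 12/(13*14) * (17^2/3 + 38^2/5 + 36^2/5) - 3*14
     = 0.065934 * 644.333 - 42
     = 0.483516.
Step 4: Ties present; correction factor C = 1 - 12/(13^3 - 13) = 0.994505. Corrected H = 0.483516 / 0.994505 = 0.486188.
Step 5: Under H0, H ~ chi^2(2); p-value = 0.784198.
Step 6: alpha = 0.05. fail to reject H0.

H = 0.4862, df = 2, p = 0.784198, fail to reject H0.


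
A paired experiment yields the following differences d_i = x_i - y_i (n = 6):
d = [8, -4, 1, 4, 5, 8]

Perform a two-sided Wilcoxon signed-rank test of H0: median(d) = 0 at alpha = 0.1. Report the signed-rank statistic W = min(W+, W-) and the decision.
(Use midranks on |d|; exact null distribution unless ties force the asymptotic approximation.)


Step 1: Drop any zero differences (none here) and take |d_i|.
|d| = [8, 4, 1, 4, 5, 8]
Step 2: Midrank |d_i| (ties get averaged ranks).
ranks: |8|->5.5, |4|->2.5, |1|->1, |4|->2.5, |5|->4, |8|->5.5
Step 3: Attach original signs; sum ranks with positive sign and with negative sign.
W+ = 5.5 + 1 + 2.5 + 4 + 5.5 = 18.5
W- = 2.5 = 2.5
(Check: W+ + W- = 21 should equal n(n+1)/2 = 21.)
Step 4: Test statistic W = min(W+, W-) = 2.5.
Step 5: Ties in |d|, so use the tie-corrected normal approximation.
        E[W] = n(n+1)/4 = 6*7/4 = 10.5.
        Tie groups: |d|=4 (t=2), |d|=8 (t=2); sum(t^3 - t) = 12.
        Var[W] = n(n+1)(2n+1)/24 - sum(t^3-t)/48 = 546/24 - 12/48 = 22.5.
        z = (W - E[W]) / sqrt(Var[W]) = (2.5 - 10.5) / 4.7434 = -1.6865.
        Two-sided p = 2*Phi(z) = 0.091690.
Step 6: alpha = 0.1. reject H0.

W+ = 18.5, W- = 2.5, W = min = 2.5, p = 0.091690, reject H0.


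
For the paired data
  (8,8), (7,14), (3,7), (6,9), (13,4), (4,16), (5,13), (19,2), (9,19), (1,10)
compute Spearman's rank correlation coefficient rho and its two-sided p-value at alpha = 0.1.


Step 1: Rank x and y separately (midranks; no ties here).
rank(x): 8->7, 7->6, 3->2, 6->5, 13->9, 4->3, 5->4, 19->10, 9->8, 1->1
rank(y): 8->4, 14->8, 7->3, 9->5, 4->2, 16->9, 13->7, 2->1, 19->10, 10->6
Step 2: d_i = R_x(i) - R_y(i); compute d_i^2.
  (7-4)^2=9, (6-8)^2=4, (2-3)^2=1, (5-5)^2=0, (9-2)^2=49, (3-9)^2=36, (4-7)^2=9, (10-1)^2=81, (8-10)^2=4, (1-6)^2=25
sum(d^2) = 218.
Step 3: rho = 1 - 6*218 / (10*(10^2 - 1)) = 1 - 1308/990 = -0.321212.
Step 4: Under H0, t = rho * sqrt((n-2)/(1-rho^2)) = -0.9594 ~ t(8).
Step 5: Two-sided p-value from the t-distribution with 8 df = 0.365468.
Step 6: alpha = 0.1. fail to reject H0.

rho = -0.3212, p = 0.365468, fail to reject H0 at alpha = 0.1.


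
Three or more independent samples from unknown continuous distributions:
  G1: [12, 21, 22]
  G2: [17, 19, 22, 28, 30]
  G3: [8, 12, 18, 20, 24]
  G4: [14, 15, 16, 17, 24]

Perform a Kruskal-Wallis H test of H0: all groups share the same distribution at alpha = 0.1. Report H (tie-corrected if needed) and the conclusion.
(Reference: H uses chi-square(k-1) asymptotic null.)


Step 1: Combine all N = 18 observations and assign midranks.
sorted (value, group, rank): (8,G3,1), (12,G1,2.5), (12,G3,2.5), (14,G4,4), (15,G4,5), (16,G4,6), (17,G2,7.5), (17,G4,7.5), (18,G3,9), (19,G2,10), (20,G3,11), (21,G1,12), (22,G1,13.5), (22,G2,13.5), (24,G3,15.5), (24,G4,15.5), (28,G2,17), (30,G2,18)
Step 2: Sum ranks within each group.
R_1 = 28 (n_1 = 3)
R_2 = 66 (n_2 = 5)
R_3 = 39 (n_3 = 5)
R_4 = 38 (n_4 = 5)
Step 3: H = 12/(N(N+1)) * sum(R_i^2/n_i) - 3(N+1)
     = 12/(18*19) * (28^2/3 + 66^2/5 + 39^2/5 + 38^2/5) - 3*19
     = 0.035088 * 1725.53 - 57
     = 3.545029.
Step 4: Ties present; correction factor C = 1 - 24/(18^3 - 18) = 0.995872. Corrected H = 3.545029 / 0.995872 = 3.559724.
Step 5: Under H0, H ~ chi^2(3); p-value = 0.313098.
Step 6: alpha = 0.1. fail to reject H0.

H = 3.5597, df = 3, p = 0.313098, fail to reject H0.


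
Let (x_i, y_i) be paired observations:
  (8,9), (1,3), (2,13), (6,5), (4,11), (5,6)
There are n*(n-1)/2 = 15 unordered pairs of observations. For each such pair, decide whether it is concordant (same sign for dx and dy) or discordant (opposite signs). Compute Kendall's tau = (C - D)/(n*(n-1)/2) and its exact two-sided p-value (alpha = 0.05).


Step 1: Enumerate the 15 unordered pairs (i,j) with i<j and classify each by sign(x_j-x_i) * sign(y_j-y_i).
  (1,2):dx=-7,dy=-6->C; (1,3):dx=-6,dy=+4->D; (1,4):dx=-2,dy=-4->C; (1,5):dx=-4,dy=+2->D
  (1,6):dx=-3,dy=-3->C; (2,3):dx=+1,dy=+10->C; (2,4):dx=+5,dy=+2->C; (2,5):dx=+3,dy=+8->C
  (2,6):dx=+4,dy=+3->C; (3,4):dx=+4,dy=-8->D; (3,5):dx=+2,dy=-2->D; (3,6):dx=+3,dy=-7->D
  (4,5):dx=-2,dy=+6->D; (4,6):dx=-1,dy=+1->D; (5,6):dx=+1,dy=-5->D
Step 2: C = 7, D = 8, total pairs = 15.
Step 3: tau = (C - D)/(n(n-1)/2) = (7 - 8)/15 = -0.066667.
Step 4: Exact two-sided p-value (enumerate n! = 720 permutations of y under H0): p = 1.000000.
Step 5: alpha = 0.05. fail to reject H0.

tau_b = -0.0667 (C=7, D=8), p = 1.000000, fail to reject H0.


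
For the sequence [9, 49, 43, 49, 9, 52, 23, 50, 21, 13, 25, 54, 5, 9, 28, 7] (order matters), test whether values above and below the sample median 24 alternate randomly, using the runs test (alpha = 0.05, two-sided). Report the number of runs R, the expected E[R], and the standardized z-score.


Step 1: Compute median = 24; label A = above, B = below.
Labels in order: BAAABABABBAABBAB  (n_A = 8, n_B = 8)
Step 2: Count runs R = 11.
Step 3: Under H0 (random ordering), E[R] = 2*n_A*n_B/(n_A+n_B) + 1 = 2*8*8/16 + 1 = 9.0000.
        Var[R] = 2*n_A*n_B*(2*n_A*n_B - n_A - n_B) / ((n_A+n_B)^2 * (n_A+n_B-1)) = 14336/3840 = 3.7333.
        SD[R] = 1.9322.
Step 4: Continuity-corrected z = (R - 0.5 - E[R]) / SD[R] = (11 - 0.5 - 9.0000) / 1.9322 = 0.7763.
Step 5: Two-sided p-value via normal approximation = 2*(1 - Phi(|z|)) = 0.437558.
Step 6: alpha = 0.05. fail to reject H0.

R = 11, z = 0.7763, p = 0.437558, fail to reject H0.
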